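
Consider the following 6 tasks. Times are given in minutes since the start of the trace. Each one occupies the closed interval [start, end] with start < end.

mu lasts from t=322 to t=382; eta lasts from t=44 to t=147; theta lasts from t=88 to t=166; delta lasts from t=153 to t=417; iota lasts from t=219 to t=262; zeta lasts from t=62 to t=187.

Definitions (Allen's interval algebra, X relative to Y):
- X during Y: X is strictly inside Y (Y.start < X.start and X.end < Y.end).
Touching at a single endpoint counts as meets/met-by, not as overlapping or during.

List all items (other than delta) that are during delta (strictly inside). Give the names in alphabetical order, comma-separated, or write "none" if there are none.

iota, mu

Target delta = [t=153, t=417].
eta [t=44, t=147] → before → no.
iota [t=219, t=262] → during → yes.
mu [t=322, t=382] → during → yes.
theta [t=88, t=166] → overlaps → no.
zeta [t=62, t=187] → overlaps → no.
Result: iota, mu.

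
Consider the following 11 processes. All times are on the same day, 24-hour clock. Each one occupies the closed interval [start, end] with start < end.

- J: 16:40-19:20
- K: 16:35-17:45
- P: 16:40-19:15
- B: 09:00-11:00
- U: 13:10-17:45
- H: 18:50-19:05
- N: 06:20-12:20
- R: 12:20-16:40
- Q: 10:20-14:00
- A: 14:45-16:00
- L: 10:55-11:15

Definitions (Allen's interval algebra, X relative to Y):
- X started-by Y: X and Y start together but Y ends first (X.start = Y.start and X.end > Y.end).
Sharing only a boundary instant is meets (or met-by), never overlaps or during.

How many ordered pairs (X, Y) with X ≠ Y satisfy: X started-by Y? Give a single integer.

1

Checking all 110 ordered pairs for relation 'started-by'; matching pairs in alphabetical order:
(J, P): J started-by P ✓
Count: 1.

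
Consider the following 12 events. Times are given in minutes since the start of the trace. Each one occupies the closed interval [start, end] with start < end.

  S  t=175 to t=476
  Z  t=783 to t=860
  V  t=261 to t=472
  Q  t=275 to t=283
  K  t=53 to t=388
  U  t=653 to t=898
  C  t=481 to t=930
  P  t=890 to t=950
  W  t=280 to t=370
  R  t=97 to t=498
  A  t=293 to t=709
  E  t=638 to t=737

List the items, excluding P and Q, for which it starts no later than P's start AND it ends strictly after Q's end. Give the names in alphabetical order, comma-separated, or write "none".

A, C, E, K, R, S, U, V, W, Z

Conditions: its start is no later than P's start (X.start <= t=890) AND its end is strictly after Q's end (X.end > t=283).
A: start t=293 <= t=890? ✓; end t=709 > t=283? ✓ → yes.
C: start t=481 <= t=890? ✓; end t=930 > t=283? ✓ → yes.
E: start t=638 <= t=890? ✓; end t=737 > t=283? ✓ → yes.
K: start t=53 <= t=890? ✓; end t=388 > t=283? ✓ → yes.
R: start t=97 <= t=890? ✓; end t=498 > t=283? ✓ → yes.
S: start t=175 <= t=890? ✓; end t=476 > t=283? ✓ → yes.
U: start t=653 <= t=890? ✓; end t=898 > t=283? ✓ → yes.
V: start t=261 <= t=890? ✓; end t=472 > t=283? ✓ → yes.
W: start t=280 <= t=890? ✓; end t=370 > t=283? ✓ → yes.
Z: start t=783 <= t=890? ✓; end t=860 > t=283? ✓ → yes.
Result: A, C, E, K, R, S, U, V, W, Z.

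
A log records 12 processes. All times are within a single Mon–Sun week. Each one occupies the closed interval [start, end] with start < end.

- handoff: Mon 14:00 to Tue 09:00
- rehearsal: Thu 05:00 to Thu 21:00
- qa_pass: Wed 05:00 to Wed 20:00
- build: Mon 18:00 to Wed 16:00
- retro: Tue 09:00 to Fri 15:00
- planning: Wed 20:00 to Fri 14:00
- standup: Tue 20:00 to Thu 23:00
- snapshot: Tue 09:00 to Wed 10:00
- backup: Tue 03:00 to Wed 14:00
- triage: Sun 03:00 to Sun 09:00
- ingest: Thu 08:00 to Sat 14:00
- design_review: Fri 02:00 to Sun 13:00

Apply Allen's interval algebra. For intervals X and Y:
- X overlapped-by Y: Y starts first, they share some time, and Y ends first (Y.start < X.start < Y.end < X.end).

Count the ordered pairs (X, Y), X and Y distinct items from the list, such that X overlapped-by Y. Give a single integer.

18

Checking all 132 ordered pairs for relation 'overlapped-by'; matching pairs in alphabetical order:
(backup, handoff): backup overlapped-by handoff ✓
(build, handoff): build overlapped-by handoff ✓
(design_review, ingest): design_review overlapped-by ingest ✓
(design_review, planning): design_review overlapped-by planning ✓
(design_review, retro): design_review overlapped-by retro ✓
(ingest, planning): ingest overlapped-by planning ✓
(ingest, rehearsal): ingest overlapped-by rehearsal ✓
(ingest, retro): ingest overlapped-by retro ✓
(ingest, standup): ingest overlapped-by standup ✓
(planning, standup): planning overlapped-by standup ✓
(qa_pass, backup): qa_pass overlapped-by backup ✓
(qa_pass, build): qa_pass overlapped-by build ✓
(qa_pass, snapshot): qa_pass overlapped-by snapshot ✓
(retro, backup): retro overlapped-by backup ✓
(retro, build): retro overlapped-by build ✓
(standup, backup): standup overlapped-by backup ✓
(standup, build): standup overlapped-by build ✓
(standup, snapshot): standup overlapped-by snapshot ✓
Count: 18.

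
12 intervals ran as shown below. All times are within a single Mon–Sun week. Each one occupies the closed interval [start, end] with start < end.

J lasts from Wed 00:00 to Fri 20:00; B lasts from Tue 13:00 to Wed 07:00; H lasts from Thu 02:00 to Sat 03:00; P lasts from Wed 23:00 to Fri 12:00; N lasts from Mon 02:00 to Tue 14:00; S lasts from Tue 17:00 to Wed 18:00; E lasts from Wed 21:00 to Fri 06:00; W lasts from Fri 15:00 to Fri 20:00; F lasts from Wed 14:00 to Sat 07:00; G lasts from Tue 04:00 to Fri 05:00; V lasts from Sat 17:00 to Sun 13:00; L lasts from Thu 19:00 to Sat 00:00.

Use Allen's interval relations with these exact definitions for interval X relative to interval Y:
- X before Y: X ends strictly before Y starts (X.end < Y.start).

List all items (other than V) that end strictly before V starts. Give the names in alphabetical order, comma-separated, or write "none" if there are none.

B, E, F, G, H, J, L, N, P, S, W

Target V = [Sat 17:00, Sun 13:00].
B [Tue 13:00, Wed 07:00] → before → yes.
E [Wed 21:00, Fri 06:00] → before → yes.
F [Wed 14:00, Sat 07:00] → before → yes.
G [Tue 04:00, Fri 05:00] → before → yes.
H [Thu 02:00, Sat 03:00] → before → yes.
J [Wed 00:00, Fri 20:00] → before → yes.
L [Thu 19:00, Sat 00:00] → before → yes.
N [Mon 02:00, Tue 14:00] → before → yes.
P [Wed 23:00, Fri 12:00] → before → yes.
S [Tue 17:00, Wed 18:00] → before → yes.
W [Fri 15:00, Fri 20:00] → before → yes.
Result: B, E, F, G, H, J, L, N, P, S, W.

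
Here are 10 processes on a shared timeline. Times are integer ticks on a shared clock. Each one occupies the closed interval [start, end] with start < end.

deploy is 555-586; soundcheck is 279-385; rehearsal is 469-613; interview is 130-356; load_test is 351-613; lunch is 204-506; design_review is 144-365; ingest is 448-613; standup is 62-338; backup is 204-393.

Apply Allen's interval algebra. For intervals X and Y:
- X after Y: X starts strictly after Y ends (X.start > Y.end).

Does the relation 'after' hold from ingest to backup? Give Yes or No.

ingest = [448, 613], backup = [204, 393].
Actual relation of ingest to backup: after.
Asked whether 'after' holds → Yes.

Yes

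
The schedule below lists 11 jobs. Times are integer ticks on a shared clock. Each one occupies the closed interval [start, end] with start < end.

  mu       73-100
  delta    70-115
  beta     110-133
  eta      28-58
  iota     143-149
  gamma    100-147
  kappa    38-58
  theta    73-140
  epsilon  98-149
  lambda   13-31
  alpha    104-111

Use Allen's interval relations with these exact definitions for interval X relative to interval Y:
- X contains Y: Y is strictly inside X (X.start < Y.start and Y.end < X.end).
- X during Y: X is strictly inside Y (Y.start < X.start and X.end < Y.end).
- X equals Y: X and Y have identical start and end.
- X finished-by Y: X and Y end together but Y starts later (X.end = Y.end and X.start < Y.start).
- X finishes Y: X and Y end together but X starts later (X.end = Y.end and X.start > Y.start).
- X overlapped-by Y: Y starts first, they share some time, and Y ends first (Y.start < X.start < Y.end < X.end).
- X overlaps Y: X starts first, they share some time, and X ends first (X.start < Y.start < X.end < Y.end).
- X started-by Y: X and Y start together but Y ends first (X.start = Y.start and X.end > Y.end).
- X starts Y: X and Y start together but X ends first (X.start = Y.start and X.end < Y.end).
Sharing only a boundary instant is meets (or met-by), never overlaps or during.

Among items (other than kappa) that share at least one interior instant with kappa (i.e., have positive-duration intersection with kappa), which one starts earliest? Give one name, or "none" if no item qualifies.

Target kappa = [38, 58].
alpha [104, 111] → after → excluded.
beta [110, 133] → after → excluded.
delta [70, 115] → after → excluded.
epsilon [98, 149] → after → excluded.
eta [28, 58] → finished-by → candidate.
gamma [100, 147] → after → excluded.
iota [143, 149] → after → excluded.
lambda [13, 31] → before → excluded.
mu [73, 100] → after → excluded.
theta [73, 140] → after → excluded.
Among candidates, earliest start is 28 → eta.

eta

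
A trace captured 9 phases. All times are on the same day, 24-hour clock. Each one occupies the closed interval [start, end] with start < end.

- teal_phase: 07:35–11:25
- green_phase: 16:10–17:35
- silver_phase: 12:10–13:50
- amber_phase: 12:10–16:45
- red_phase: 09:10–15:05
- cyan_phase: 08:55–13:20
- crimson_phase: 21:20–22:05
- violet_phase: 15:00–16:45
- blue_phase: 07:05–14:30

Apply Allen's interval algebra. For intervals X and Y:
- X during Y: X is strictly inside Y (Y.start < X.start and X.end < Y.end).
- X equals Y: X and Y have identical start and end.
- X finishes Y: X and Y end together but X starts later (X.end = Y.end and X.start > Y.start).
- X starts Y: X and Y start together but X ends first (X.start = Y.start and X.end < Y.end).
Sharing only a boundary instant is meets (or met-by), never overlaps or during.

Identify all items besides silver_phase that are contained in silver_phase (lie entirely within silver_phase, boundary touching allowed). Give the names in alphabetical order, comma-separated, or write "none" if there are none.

Target silver_phase = [12:10, 13:50].
amber_phase [12:10, 16:45] → started-by → no.
blue_phase [07:05, 14:30] → contains → no.
crimson_phase [21:20, 22:05] → after → no.
cyan_phase [08:55, 13:20] → overlaps → no.
green_phase [16:10, 17:35] → after → no.
red_phase [09:10, 15:05] → contains → no.
teal_phase [07:35, 11:25] → before → no.
violet_phase [15:00, 16:45] → after → no.
Result: none.

none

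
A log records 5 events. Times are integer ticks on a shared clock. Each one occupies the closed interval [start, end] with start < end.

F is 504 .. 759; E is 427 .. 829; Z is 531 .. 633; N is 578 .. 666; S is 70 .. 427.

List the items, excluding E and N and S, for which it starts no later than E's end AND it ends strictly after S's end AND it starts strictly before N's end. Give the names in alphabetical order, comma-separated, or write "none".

F, Z

Conditions: its start is no later than E's end (X.start <= 829) AND its end is strictly after S's end (X.end > 427) AND its start is strictly before N's end (X.start < 666).
F: start 504 <= 829? ✓; end 759 > 427? ✓; start 504 < 666? ✓ → yes.
Z: start 531 <= 829? ✓; end 633 > 427? ✓; start 531 < 666? ✓ → yes.
Result: F, Z.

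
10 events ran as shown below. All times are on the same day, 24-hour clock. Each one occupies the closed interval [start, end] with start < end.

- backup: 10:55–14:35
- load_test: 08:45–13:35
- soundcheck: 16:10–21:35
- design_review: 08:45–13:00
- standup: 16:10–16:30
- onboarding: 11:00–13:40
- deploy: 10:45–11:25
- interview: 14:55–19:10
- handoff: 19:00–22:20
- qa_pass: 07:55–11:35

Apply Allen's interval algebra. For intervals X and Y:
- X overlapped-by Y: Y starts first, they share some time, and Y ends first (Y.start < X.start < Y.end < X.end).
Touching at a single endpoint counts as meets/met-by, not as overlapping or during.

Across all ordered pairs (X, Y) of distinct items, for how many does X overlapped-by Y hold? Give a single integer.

Checking all 90 ordered pairs for relation 'overlapped-by'; matching pairs in alphabetical order:
(backup, deploy): backup overlapped-by deploy ✓
(backup, design_review): backup overlapped-by design_review ✓
(backup, load_test): backup overlapped-by load_test ✓
(backup, qa_pass): backup overlapped-by qa_pass ✓
(design_review, qa_pass): design_review overlapped-by qa_pass ✓
(handoff, interview): handoff overlapped-by interview ✓
(handoff, soundcheck): handoff overlapped-by soundcheck ✓
(load_test, qa_pass): load_test overlapped-by qa_pass ✓
(onboarding, deploy): onboarding overlapped-by deploy ✓
(onboarding, design_review): onboarding overlapped-by design_review ✓
(onboarding, load_test): onboarding overlapped-by load_test ✓
(onboarding, qa_pass): onboarding overlapped-by qa_pass ✓
(soundcheck, interview): soundcheck overlapped-by interview ✓
Count: 13.

13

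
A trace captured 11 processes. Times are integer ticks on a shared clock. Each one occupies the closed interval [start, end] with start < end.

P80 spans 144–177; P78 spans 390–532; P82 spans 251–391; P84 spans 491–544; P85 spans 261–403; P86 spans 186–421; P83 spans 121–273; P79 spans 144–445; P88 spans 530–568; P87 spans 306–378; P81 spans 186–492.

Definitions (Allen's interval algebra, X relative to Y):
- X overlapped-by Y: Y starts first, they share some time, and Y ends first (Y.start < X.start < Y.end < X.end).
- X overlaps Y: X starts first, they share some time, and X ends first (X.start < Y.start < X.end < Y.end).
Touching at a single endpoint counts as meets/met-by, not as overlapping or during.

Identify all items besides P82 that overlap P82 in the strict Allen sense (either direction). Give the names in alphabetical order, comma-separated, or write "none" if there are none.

P78, P83, P85

Target P82 = [251, 391].
P78 [390, 532] → overlapped-by → yes.
P79 [144, 445] → contains → no.
P80 [144, 177] → before → no.
P81 [186, 492] → contains → no.
P83 [121, 273] → overlaps → yes.
P84 [491, 544] → after → no.
P85 [261, 403] → overlapped-by → yes.
P86 [186, 421] → contains → no.
P87 [306, 378] → during → no.
P88 [530, 568] → after → no.
Result: P78, P83, P85.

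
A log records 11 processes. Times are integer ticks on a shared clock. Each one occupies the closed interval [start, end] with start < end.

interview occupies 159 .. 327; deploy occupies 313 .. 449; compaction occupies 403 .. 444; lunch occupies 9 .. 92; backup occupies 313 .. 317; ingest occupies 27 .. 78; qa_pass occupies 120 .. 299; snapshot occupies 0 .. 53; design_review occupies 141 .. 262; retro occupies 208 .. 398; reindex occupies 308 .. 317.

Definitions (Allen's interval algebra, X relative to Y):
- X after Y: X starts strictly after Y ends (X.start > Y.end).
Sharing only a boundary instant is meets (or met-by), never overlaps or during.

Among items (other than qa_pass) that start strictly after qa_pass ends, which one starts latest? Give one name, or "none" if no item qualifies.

compaction

Target qa_pass = [120, 299].
backup [313, 317] → after → candidate.
compaction [403, 444] → after → candidate.
deploy [313, 449] → after → candidate.
design_review [141, 262] → during → excluded.
ingest [27, 78] → before → excluded.
interview [159, 327] → overlapped-by → excluded.
lunch [9, 92] → before → excluded.
reindex [308, 317] → after → candidate.
retro [208, 398] → overlapped-by → excluded.
snapshot [0, 53] → before → excluded.
Among candidates, latest start is 403 → compaction.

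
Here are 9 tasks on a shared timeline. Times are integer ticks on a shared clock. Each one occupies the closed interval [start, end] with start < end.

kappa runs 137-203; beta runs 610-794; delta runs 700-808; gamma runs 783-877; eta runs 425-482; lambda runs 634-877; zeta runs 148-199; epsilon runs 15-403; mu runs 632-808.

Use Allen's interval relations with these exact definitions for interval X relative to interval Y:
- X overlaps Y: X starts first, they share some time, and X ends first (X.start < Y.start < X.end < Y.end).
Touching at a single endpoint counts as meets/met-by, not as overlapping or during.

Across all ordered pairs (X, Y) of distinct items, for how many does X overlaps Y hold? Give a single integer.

7

Checking all 72 ordered pairs for relation 'overlaps'; matching pairs in alphabetical order:
(beta, delta): beta overlaps delta ✓
(beta, gamma): beta overlaps gamma ✓
(beta, lambda): beta overlaps lambda ✓
(beta, mu): beta overlaps mu ✓
(delta, gamma): delta overlaps gamma ✓
(mu, gamma): mu overlaps gamma ✓
(mu, lambda): mu overlaps lambda ✓
Count: 7.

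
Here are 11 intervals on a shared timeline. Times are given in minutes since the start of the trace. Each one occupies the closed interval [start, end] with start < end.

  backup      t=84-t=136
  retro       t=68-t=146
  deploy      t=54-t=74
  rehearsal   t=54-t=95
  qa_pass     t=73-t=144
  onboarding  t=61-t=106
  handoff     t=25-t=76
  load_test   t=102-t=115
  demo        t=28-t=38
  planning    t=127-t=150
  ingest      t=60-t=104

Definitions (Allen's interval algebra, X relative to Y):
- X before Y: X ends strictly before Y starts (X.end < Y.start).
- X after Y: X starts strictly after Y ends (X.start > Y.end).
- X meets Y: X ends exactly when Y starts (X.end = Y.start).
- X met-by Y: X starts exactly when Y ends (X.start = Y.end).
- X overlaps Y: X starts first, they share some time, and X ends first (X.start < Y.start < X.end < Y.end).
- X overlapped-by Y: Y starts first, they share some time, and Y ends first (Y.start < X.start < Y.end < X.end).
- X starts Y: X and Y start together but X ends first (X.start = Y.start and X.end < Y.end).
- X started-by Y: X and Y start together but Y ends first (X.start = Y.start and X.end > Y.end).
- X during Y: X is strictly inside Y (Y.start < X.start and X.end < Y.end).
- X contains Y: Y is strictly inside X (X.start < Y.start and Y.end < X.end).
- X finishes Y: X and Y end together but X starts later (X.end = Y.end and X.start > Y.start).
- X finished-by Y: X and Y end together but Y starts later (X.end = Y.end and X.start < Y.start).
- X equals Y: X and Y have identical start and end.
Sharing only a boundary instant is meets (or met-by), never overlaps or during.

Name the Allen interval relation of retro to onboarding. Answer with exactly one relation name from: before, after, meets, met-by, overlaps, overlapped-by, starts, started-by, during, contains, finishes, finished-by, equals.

retro = [t=68, t=146]; onboarding = [t=61, t=106].
Compare endpoints: retro.start > onboarding.start, retro.start < onboarding.end, retro.end > onboarding.start, retro.end > onboarding.end.
That pattern is 'overlapped-by'.

overlapped-by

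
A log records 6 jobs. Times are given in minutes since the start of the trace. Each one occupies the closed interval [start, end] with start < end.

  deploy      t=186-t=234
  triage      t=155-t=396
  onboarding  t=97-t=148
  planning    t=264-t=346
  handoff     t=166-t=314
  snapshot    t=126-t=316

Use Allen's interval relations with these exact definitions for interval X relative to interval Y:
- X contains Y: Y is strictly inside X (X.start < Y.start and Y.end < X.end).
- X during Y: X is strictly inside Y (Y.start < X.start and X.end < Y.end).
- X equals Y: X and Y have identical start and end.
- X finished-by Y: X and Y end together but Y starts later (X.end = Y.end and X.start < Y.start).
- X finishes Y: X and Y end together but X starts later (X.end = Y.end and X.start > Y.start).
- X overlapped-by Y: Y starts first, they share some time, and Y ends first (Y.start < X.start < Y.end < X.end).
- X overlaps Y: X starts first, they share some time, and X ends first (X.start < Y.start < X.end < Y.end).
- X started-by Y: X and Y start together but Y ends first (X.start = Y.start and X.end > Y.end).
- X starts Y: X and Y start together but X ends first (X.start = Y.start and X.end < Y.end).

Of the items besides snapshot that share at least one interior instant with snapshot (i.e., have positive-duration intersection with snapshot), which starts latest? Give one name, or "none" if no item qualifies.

Target snapshot = [t=126, t=316].
deploy [t=186, t=234] → during → candidate.
handoff [t=166, t=314] → during → candidate.
onboarding [t=97, t=148] → overlaps → candidate.
planning [t=264, t=346] → overlapped-by → candidate.
triage [t=155, t=396] → overlapped-by → candidate.
Among candidates, latest start is t=264 → planning.

planning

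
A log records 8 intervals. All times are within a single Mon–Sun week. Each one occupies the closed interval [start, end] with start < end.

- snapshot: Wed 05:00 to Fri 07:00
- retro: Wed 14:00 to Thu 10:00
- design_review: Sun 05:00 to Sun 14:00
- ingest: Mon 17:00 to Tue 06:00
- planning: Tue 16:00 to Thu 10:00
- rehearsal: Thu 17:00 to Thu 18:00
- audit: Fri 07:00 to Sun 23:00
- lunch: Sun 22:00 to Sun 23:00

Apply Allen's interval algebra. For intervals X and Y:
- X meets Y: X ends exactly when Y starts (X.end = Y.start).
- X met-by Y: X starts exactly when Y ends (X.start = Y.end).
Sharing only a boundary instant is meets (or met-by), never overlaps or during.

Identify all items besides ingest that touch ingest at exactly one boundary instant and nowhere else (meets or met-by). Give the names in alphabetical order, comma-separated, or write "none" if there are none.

Target ingest = [Mon 17:00, Tue 06:00].
audit [Fri 07:00, Sun 23:00] → after → no.
design_review [Sun 05:00, Sun 14:00] → after → no.
lunch [Sun 22:00, Sun 23:00] → after → no.
planning [Tue 16:00, Thu 10:00] → after → no.
rehearsal [Thu 17:00, Thu 18:00] → after → no.
retro [Wed 14:00, Thu 10:00] → after → no.
snapshot [Wed 05:00, Fri 07:00] → after → no.
Result: none.

none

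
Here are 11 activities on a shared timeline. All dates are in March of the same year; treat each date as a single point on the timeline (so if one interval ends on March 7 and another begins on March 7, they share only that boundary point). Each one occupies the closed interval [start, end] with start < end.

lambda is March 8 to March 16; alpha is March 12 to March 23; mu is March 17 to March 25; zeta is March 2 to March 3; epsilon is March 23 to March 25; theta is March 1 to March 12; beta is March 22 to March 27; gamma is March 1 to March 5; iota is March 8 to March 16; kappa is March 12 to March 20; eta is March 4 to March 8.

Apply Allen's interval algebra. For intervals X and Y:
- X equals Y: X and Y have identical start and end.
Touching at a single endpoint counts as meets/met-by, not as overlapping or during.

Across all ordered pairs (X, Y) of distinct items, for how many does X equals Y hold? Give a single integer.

2

Checking all 110 ordered pairs for relation 'equals'; matching pairs in alphabetical order:
(iota, lambda): iota equals lambda ✓
(lambda, iota): lambda equals iota ✓
Count: 2.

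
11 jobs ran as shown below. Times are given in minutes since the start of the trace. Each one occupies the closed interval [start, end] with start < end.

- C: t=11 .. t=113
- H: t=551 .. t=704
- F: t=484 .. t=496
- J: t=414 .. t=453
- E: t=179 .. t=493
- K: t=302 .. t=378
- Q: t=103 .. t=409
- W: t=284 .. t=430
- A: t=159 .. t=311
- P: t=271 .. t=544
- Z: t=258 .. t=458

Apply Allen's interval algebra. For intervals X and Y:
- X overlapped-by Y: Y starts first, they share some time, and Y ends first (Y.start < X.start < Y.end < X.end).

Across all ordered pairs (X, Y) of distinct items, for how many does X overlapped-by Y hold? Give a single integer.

Checking all 110 ordered pairs for relation 'overlapped-by'; matching pairs in alphabetical order:
(E, A): E overlapped-by A ✓
(E, Q): E overlapped-by Q ✓
(F, E): F overlapped-by E ✓
(J, W): J overlapped-by W ✓
(K, A): K overlapped-by A ✓
(P, A): P overlapped-by A ✓
(P, E): P overlapped-by E ✓
(P, Q): P overlapped-by Q ✓
(P, Z): P overlapped-by Z ✓
(Q, C): Q overlapped-by C ✓
(W, A): W overlapped-by A ✓
(W, Q): W overlapped-by Q ✓
(Z, A): Z overlapped-by A ✓
(Z, Q): Z overlapped-by Q ✓
Count: 14.

14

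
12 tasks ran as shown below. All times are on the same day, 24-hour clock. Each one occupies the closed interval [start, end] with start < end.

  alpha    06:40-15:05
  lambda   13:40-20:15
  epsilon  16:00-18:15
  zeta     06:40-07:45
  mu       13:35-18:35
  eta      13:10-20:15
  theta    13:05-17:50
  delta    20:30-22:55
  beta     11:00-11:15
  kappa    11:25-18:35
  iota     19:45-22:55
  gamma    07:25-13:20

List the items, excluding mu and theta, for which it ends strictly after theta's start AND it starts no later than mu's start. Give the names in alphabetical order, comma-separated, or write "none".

alpha, eta, gamma, kappa

Conditions: its end is strictly after theta's start (X.end > 13:05) AND its start is no later than mu's start (X.start <= 13:35).
alpha: end 15:05 > 13:05? ✓; start 06:40 <= 13:35? ✓ → yes.
beta: end 11:15 > 13:05? ✗; start 11:00 <= 13:35? ✓ → no.
delta: end 22:55 > 13:05? ✓; start 20:30 <= 13:35? ✗ → no.
epsilon: end 18:15 > 13:05? ✓; start 16:00 <= 13:35? ✗ → no.
eta: end 20:15 > 13:05? ✓; start 13:10 <= 13:35? ✓ → yes.
gamma: end 13:20 > 13:05? ✓; start 07:25 <= 13:35? ✓ → yes.
iota: end 22:55 > 13:05? ✓; start 19:45 <= 13:35? ✗ → no.
kappa: end 18:35 > 13:05? ✓; start 11:25 <= 13:35? ✓ → yes.
lambda: end 20:15 > 13:05? ✓; start 13:40 <= 13:35? ✗ → no.
zeta: end 07:45 > 13:05? ✗; start 06:40 <= 13:35? ✓ → no.
Result: alpha, eta, gamma, kappa.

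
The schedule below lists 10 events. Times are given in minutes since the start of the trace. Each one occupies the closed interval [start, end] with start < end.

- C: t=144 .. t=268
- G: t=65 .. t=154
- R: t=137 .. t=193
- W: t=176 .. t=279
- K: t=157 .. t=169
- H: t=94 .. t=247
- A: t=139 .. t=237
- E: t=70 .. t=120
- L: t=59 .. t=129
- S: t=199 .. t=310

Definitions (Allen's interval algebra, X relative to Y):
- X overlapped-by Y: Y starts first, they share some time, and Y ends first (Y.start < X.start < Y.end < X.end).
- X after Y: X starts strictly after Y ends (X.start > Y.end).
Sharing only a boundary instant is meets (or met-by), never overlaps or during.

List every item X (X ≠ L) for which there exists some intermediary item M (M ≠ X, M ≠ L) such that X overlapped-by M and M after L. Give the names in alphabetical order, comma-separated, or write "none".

Target L = [t=59, t=129].
Intermediaries M with M after L: A, C, K, R, S, W.
Via A — items with X overlapped-by A: C, S, W.
Via C — items with X overlapped-by C: S, W.
Via K — items with X overlapped-by K: none.
Via R — items with X overlapped-by R: A, C, W.
Via S — items with X overlapped-by S: none.
Via W — items with X overlapped-by W: S.
Union: A, C, S, W.

A, C, S, W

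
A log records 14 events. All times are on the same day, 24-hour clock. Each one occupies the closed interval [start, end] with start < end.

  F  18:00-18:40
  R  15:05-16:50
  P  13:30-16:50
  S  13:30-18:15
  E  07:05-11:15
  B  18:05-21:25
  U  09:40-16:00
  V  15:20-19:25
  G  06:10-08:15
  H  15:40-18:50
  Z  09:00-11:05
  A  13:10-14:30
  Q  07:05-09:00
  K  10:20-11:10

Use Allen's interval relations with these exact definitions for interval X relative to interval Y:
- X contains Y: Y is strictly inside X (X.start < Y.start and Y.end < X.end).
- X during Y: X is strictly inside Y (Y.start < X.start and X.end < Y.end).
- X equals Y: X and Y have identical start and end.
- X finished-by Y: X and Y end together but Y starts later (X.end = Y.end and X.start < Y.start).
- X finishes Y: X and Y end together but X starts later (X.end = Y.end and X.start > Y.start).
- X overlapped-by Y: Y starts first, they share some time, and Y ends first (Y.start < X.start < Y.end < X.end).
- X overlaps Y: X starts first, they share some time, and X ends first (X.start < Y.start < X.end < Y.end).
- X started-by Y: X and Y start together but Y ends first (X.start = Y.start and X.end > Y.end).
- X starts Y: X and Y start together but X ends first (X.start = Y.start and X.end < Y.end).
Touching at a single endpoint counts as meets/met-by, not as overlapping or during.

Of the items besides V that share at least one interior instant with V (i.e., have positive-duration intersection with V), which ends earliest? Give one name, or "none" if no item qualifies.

U

Target V = [15:20, 19:25].
A [13:10, 14:30] → before → excluded.
B [18:05, 21:25] → overlapped-by → candidate.
E [07:05, 11:15] → before → excluded.
F [18:00, 18:40] → during → candidate.
G [06:10, 08:15] → before → excluded.
H [15:40, 18:50] → during → candidate.
K [10:20, 11:10] → before → excluded.
P [13:30, 16:50] → overlaps → candidate.
Q [07:05, 09:00] → before → excluded.
R [15:05, 16:50] → overlaps → candidate.
S [13:30, 18:15] → overlaps → candidate.
U [09:40, 16:00] → overlaps → candidate.
Z [09:00, 11:05] → before → excluded.
Among candidates, earliest end is 16:00 → U.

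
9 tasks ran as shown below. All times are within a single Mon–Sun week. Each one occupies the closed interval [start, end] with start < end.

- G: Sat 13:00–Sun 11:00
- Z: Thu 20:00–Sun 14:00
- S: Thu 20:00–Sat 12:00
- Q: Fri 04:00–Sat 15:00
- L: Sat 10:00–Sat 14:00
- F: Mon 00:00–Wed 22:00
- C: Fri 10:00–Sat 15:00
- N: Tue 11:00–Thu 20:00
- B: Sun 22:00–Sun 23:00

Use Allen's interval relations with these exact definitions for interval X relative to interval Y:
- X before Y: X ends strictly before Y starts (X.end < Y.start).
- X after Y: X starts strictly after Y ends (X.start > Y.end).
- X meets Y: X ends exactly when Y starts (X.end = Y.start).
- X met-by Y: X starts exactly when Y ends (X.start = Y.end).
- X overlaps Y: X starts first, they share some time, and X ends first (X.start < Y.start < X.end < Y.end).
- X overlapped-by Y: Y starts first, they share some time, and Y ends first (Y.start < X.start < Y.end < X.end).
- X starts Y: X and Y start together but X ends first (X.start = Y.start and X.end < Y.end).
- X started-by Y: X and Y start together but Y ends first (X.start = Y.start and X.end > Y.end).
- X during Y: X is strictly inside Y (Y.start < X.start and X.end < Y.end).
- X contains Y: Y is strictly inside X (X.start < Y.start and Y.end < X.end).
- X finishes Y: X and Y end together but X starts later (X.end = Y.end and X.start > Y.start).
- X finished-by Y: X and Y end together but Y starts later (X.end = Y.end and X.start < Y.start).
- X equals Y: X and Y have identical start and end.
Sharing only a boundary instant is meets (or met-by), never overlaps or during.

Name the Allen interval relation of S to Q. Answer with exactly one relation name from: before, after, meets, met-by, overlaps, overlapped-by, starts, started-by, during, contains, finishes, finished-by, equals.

overlaps

S = [Thu 20:00, Sat 12:00]; Q = [Fri 04:00, Sat 15:00].
Compare endpoints: S.start < Q.start, S.start < Q.end, S.end > Q.start, S.end < Q.end.
That pattern is 'overlaps'.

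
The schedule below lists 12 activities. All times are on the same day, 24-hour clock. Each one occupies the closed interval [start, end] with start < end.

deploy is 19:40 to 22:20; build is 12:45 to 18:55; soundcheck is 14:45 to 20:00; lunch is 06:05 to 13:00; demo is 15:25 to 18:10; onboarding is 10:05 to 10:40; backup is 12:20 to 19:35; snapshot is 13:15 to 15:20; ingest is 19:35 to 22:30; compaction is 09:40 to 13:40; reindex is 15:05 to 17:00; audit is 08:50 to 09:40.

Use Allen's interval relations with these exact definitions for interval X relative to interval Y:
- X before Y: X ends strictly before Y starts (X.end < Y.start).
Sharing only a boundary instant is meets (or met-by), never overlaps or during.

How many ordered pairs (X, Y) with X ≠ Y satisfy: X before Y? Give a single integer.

Checking all 132 ordered pairs for relation 'before'; matching pairs in alphabetical order:
(audit, backup): audit before backup ✓
(audit, build): audit before build ✓
(audit, demo): audit before demo ✓
(audit, deploy): audit before deploy ✓
(audit, ingest): audit before ingest ✓
(audit, onboarding): audit before onboarding ✓
(audit, reindex): audit before reindex ✓
(audit, snapshot): audit before snapshot ✓
(audit, soundcheck): audit before soundcheck ✓
(backup, deploy): backup before deploy ✓
(build, deploy): build before deploy ✓
(build, ingest): build before ingest ✓
(compaction, demo): compaction before demo ✓
(compaction, deploy): compaction before deploy ✓
(compaction, ingest): compaction before ingest ✓
(compaction, reindex): compaction before reindex ✓
(compaction, soundcheck): compaction before soundcheck ✓
(demo, deploy): demo before deploy ✓
(demo, ingest): demo before ingest ✓
(lunch, demo): lunch before demo ✓
(lunch, deploy): lunch before deploy ✓
(lunch, ingest): lunch before ingest ✓
(lunch, reindex): lunch before reindex ✓
(lunch, snapshot): lunch before snapshot ✓
... plus 14 further pairs not listed.
Count: 38.

38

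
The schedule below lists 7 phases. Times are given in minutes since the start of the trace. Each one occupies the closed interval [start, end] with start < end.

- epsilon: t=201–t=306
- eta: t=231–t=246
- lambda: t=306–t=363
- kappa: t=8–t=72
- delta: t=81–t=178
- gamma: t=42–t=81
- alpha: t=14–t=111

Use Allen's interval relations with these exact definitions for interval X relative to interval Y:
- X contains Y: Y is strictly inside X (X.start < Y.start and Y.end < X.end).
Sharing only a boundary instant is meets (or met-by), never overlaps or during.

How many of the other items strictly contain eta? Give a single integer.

Target eta = [t=231, t=246].
alpha [t=14, t=111] → before → no.
delta [t=81, t=178] → before → no.
epsilon [t=201, t=306] → contains → counts.
gamma [t=42, t=81] → before → no.
kappa [t=8, t=72] → before → no.
lambda [t=306, t=363] → after → no.
Total: 1.

1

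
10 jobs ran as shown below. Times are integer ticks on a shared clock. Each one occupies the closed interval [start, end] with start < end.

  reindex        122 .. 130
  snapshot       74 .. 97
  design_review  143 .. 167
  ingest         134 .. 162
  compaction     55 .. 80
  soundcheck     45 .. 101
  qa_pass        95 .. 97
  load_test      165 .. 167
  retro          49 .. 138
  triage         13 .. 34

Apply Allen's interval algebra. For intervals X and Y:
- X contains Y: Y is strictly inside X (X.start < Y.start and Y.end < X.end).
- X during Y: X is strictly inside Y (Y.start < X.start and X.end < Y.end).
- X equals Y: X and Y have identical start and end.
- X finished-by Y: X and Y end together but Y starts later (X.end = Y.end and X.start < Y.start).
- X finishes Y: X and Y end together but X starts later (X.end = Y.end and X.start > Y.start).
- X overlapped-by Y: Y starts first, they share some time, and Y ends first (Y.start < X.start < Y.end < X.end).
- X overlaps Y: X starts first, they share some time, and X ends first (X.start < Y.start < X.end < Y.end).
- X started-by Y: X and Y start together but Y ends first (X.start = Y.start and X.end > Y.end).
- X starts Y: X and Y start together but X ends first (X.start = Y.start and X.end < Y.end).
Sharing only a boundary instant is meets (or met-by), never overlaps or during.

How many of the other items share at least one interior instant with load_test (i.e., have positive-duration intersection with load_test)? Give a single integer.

1

Target load_test = [165, 167].
compaction [55, 80] → before → no.
design_review [143, 167] → finished-by → counts.
ingest [134, 162] → before → no.
qa_pass [95, 97] → before → no.
reindex [122, 130] → before → no.
retro [49, 138] → before → no.
snapshot [74, 97] → before → no.
soundcheck [45, 101] → before → no.
triage [13, 34] → before → no.
Total: 1.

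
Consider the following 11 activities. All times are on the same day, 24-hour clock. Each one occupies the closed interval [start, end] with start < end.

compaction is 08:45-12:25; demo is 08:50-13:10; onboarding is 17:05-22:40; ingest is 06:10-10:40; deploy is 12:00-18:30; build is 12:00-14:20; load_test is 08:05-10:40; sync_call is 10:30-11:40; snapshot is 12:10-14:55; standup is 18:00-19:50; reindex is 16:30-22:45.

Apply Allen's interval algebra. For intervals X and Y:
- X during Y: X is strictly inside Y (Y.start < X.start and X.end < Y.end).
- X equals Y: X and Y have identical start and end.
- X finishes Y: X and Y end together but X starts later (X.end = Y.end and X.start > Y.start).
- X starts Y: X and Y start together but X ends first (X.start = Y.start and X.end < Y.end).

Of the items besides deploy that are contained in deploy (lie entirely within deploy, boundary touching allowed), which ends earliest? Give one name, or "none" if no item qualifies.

Target deploy = [12:00, 18:30].
build [12:00, 14:20] → starts → candidate.
compaction [08:45, 12:25] → overlaps → excluded.
demo [08:50, 13:10] → overlaps → excluded.
ingest [06:10, 10:40] → before → excluded.
load_test [08:05, 10:40] → before → excluded.
onboarding [17:05, 22:40] → overlapped-by → excluded.
reindex [16:30, 22:45] → overlapped-by → excluded.
snapshot [12:10, 14:55] → during → candidate.
standup [18:00, 19:50] → overlapped-by → excluded.
sync_call [10:30, 11:40] → before → excluded.
Among candidates, earliest end is 14:20 → build.

build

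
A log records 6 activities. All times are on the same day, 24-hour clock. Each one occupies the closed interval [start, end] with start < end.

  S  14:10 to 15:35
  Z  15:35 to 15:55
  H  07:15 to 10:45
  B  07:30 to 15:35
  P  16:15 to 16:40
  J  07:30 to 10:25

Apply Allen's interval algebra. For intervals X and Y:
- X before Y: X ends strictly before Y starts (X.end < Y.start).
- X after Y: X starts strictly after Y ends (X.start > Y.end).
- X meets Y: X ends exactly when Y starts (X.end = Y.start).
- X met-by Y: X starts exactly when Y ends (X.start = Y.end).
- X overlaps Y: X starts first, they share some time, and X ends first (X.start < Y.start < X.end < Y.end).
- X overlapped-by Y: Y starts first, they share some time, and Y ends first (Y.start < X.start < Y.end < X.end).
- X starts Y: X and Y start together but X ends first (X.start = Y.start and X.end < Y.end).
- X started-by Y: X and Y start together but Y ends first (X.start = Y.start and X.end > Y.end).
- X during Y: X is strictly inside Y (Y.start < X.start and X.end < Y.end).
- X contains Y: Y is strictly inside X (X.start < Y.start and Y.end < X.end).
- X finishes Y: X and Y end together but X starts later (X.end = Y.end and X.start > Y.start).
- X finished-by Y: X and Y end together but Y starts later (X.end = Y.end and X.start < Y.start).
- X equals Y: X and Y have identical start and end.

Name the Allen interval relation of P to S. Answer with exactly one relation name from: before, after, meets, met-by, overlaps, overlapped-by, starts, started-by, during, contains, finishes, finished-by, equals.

P = [16:15, 16:40]; S = [14:10, 15:35].
Compare endpoints: P.start > S.start, P.start > S.end, P.end > S.start, P.end > S.end.
That pattern is 'after'.

after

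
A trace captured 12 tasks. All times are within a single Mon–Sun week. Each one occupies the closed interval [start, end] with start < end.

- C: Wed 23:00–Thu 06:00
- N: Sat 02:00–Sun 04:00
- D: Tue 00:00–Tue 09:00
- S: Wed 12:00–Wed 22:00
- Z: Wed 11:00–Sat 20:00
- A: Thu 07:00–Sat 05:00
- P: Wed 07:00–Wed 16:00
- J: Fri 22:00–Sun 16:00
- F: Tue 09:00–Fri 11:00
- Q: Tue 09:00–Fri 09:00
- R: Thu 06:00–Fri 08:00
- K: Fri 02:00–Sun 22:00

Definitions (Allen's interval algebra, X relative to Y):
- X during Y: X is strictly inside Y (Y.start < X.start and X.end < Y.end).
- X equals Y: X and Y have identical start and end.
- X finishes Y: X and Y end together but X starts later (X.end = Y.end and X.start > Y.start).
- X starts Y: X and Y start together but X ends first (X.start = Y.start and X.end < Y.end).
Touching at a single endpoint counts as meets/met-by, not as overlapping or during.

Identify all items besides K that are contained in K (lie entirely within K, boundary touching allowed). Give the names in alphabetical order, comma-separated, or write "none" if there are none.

Target K = [Fri 02:00, Sun 22:00].
A [Thu 07:00, Sat 05:00] → overlaps → no.
C [Wed 23:00, Thu 06:00] → before → no.
D [Tue 00:00, Tue 09:00] → before → no.
F [Tue 09:00, Fri 11:00] → overlaps → no.
J [Fri 22:00, Sun 16:00] → during → yes.
N [Sat 02:00, Sun 04:00] → during → yes.
P [Wed 07:00, Wed 16:00] → before → no.
Q [Tue 09:00, Fri 09:00] → overlaps → no.
R [Thu 06:00, Fri 08:00] → overlaps → no.
S [Wed 12:00, Wed 22:00] → before → no.
Z [Wed 11:00, Sat 20:00] → overlaps → no.
Result: J, N.

J, N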